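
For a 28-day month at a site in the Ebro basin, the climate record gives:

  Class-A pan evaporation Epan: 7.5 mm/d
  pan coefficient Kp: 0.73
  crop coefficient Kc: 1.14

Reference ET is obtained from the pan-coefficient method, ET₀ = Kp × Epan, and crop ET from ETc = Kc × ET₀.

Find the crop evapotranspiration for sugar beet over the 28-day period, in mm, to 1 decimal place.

ET₀ = 0.73 × 7.5 = 5.4750 mm/d
ETc = Kc × ET₀ = 1.14 × 5.4750 = 6.2415 mm/d
Over 28 days: 6.2415 × 28 = 174.762 mm

174.8 mm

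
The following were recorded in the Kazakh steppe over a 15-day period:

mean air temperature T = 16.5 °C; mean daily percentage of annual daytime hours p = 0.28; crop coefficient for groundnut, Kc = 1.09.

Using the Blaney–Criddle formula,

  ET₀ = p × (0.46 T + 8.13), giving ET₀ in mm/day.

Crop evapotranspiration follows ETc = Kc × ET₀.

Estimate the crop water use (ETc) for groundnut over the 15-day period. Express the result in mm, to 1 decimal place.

ET₀ = 0.28 × (0.46 × 16.5 + 8.13) = 0.28 × 15.720 = 4.4016 mm/d
ETc = Kc × ET₀ = 1.09 × 4.4016 = 4.7977 mm/d
Over 15 days: 4.7977 × 15 = 71.966 mm

72.0 mm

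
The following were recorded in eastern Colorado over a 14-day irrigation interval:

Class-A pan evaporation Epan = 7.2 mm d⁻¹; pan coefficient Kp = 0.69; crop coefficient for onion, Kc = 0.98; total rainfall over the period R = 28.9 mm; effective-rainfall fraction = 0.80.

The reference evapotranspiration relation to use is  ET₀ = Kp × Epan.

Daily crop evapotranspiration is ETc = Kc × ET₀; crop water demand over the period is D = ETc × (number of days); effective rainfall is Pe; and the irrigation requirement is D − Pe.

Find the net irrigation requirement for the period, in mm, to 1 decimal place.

45.0 mm

ET₀ = 0.69 × 7.2 = 4.9680 mm/d
ETc = Kc × ET₀ = 0.98 × 4.9680 = 4.8686 mm/d
Crop demand D = ETc × 14 d = 4.8686 × 14 = 68.160 mm
Pe = 0.80 × 28.9 = 23.120 mm
D − Pe = 68.160 − 23.120 = 45.040 mm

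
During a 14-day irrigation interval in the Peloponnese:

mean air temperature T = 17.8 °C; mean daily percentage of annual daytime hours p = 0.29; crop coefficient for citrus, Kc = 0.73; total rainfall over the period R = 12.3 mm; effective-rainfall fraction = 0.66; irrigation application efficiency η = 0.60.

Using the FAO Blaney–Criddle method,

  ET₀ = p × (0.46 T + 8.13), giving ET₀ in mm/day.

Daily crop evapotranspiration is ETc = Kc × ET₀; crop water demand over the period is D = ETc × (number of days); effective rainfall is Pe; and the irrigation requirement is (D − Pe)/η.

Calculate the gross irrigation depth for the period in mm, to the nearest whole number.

67 mm

ET₀ = 0.29 × (0.46 × 17.8 + 8.13) = 0.29 × 16.318 = 4.7322 mm/d
ETc = Kc × ET₀ = 0.73 × 4.7322 = 3.4545 mm/d
Crop demand D = ETc × 14 d = 3.4545 × 14 = 48.363 mm
Pe = 0.66 × 12.3 = 8.118 mm
D − Pe = 48.363 − 8.118 = 40.245 mm
Gross irrigation = 40.245 / 0.60 = 67.075 mm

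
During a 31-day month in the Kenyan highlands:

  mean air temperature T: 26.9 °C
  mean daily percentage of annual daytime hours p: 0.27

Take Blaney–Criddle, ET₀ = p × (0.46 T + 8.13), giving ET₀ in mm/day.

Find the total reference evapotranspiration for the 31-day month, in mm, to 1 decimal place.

171.6 mm

ET₀ = 0.27 × (0.46 × 26.9 + 8.13) = 0.27 × 20.504 = 5.5361 mm/d
Monthly total = 5.5361 × 31 = 171.619 mm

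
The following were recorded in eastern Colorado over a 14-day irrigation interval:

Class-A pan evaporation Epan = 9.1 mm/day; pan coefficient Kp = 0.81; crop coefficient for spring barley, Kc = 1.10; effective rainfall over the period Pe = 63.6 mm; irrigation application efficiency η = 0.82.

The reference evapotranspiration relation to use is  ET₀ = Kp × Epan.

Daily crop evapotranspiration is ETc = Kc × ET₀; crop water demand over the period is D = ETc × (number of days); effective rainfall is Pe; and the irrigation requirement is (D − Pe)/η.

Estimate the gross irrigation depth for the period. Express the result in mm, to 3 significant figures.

ET₀ = 0.81 × 9.1 = 7.3710 mm/d
ETc = Kc × ET₀ = 1.10 × 7.3710 = 8.1081 mm/d
Crop demand D = ETc × 14 d = 8.1081 × 14 = 113.513 mm
D − Pe = 113.513 − 63.6 = 49.913 mm
Gross irrigation = 49.913 / 0.82 = 60.870 mm

60.9 mm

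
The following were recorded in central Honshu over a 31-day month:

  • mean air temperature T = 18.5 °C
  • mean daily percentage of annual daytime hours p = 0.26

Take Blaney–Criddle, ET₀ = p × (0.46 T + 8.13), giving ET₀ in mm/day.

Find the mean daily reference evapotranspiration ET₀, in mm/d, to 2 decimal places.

ET₀ = 0.26 × (0.46 × 18.5 + 8.13) = 0.26 × 16.640 = 4.3264 mm/d

4.33 mm/d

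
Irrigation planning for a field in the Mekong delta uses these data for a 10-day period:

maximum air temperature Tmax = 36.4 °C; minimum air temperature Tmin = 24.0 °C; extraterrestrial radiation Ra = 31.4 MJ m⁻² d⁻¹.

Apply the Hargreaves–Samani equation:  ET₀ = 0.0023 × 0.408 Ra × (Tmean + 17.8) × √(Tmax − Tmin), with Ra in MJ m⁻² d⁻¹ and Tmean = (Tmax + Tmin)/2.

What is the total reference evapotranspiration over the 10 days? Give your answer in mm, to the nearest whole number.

Tmean = (36.4 + 24.0)/2 = 30.20 °C
0.408 Ra = 0.408 × 31.4 = 12.8112 mm/d equivalent
ET₀ = 0.0023 × 12.8112 × (30.20 + 17.8) × √12.4 = 0.0023 × 12.8112 × 48.00 × 3.5214 = 4.9805 mm/d
Over 10 days: 4.9805 × 10 = 49.805 mm

50 mm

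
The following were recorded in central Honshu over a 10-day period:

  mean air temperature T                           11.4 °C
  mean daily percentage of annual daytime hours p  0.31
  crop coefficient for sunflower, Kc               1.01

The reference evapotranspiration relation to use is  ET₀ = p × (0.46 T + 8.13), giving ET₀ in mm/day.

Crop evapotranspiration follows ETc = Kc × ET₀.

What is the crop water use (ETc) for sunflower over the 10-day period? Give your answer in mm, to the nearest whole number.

42 mm

ET₀ = 0.31 × (0.46 × 11.4 + 8.13) = 0.31 × 13.374 = 4.1459 mm/d
ETc = Kc × ET₀ = 1.01 × 4.1459 = 4.1874 mm/d
Over 10 days: 4.1874 × 10 = 41.874 mm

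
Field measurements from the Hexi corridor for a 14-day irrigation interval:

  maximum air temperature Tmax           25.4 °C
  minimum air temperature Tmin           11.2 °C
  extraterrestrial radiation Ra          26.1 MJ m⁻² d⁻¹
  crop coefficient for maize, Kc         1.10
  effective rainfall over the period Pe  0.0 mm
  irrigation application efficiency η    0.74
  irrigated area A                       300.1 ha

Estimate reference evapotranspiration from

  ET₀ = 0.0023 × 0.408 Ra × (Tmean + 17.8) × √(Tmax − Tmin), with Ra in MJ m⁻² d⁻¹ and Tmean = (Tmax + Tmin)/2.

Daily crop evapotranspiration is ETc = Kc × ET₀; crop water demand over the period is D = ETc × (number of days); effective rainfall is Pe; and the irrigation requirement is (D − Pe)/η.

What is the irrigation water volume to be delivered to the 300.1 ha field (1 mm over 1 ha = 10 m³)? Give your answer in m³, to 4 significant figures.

Tmean = (25.4 + 11.2)/2 = 18.30 °C
0.408 Ra = 0.408 × 26.1 = 10.6488 mm/d equivalent
ET₀ = 0.0023 × 10.6488 × (18.30 + 17.8) × √14.2 = 0.0023 × 10.6488 × 36.10 × 3.7683 = 3.3318 mm/d
ETc = Kc × ET₀ = 1.10 × 3.3318 = 3.6650 mm/d
Crop demand D = ETc × 14 d = 3.6650 × 14 = 51.310 mm
D − Pe = 51.310 − 0.0 = 51.310 mm
Gross irrigation = 51.310 / 0.74 = 69.338 mm
Volume = 69.338 mm × 300.1 ha × 10 = 208083.3 m³

208100 m³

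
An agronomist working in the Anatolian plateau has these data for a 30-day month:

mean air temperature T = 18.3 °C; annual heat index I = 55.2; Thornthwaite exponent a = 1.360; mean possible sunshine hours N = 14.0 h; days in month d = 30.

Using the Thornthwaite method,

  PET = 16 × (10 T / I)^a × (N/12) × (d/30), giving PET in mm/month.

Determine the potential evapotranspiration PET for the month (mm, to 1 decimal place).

10T/I = 10 × 18.3 / 55.2 = 3.3152
(10T/I)^a = 3.3152^1.360 = 5.1038
Uncorrected PET = 16 × 5.1038 = 81.661 mm
Correction = (N/12)(d/30) = (14.0/12)(30/30) = 1.1667
PET = 81.661 × 1.1667 = 95.274 mm/month

95.3 mm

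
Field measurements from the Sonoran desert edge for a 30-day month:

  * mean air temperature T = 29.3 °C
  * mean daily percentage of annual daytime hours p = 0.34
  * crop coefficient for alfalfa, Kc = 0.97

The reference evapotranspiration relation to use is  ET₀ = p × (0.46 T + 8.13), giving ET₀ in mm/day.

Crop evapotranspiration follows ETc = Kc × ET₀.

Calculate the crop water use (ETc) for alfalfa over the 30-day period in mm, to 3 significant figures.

ET₀ = 0.34 × (0.46 × 29.3 + 8.13) = 0.34 × 21.608 = 7.3467 mm/d
ETc = Kc × ET₀ = 0.97 × 7.3467 = 7.1263 mm/d
Over 30 days: 7.1263 × 30 = 213.789 mm

214 mm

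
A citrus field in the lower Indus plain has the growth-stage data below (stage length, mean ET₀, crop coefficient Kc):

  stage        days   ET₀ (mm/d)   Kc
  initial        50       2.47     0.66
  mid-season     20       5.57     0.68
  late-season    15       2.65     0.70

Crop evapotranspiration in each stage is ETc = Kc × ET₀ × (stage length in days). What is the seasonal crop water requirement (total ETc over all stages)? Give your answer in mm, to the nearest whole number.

initial: 0.66 × 2.47 × 50 = 81.51 mm
mid-season: 0.68 × 5.57 × 20 = 75.75 mm
late-season: 0.70 × 2.65 × 15 = 27.83 mm
Seasonal total = 185.09 mm

185 mm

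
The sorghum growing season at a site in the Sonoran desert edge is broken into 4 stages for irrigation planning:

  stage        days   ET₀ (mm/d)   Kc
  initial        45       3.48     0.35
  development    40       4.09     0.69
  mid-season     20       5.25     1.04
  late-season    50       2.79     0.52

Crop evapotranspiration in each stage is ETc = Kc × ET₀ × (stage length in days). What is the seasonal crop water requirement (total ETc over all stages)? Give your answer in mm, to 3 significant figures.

349 mm

initial: 0.35 × 3.48 × 45 = 54.81 mm
development: 0.69 × 4.09 × 40 = 112.88 mm
mid-season: 1.04 × 5.25 × 20 = 109.20 mm
late-season: 0.52 × 2.79 × 50 = 72.54 mm
Seasonal total = 349.43 mm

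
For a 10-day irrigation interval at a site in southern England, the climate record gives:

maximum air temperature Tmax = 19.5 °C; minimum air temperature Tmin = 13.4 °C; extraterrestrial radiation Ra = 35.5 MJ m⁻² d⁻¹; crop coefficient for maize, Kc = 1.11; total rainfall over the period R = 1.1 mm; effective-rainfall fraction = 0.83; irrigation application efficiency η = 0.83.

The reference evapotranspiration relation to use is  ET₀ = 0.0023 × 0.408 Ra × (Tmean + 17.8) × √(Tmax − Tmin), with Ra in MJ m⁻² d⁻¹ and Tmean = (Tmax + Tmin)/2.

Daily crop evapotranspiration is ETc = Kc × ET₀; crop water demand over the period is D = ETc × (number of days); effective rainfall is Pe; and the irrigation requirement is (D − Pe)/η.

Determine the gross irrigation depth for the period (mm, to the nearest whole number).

Tmean = (19.5 + 13.4)/2 = 16.45 °C
0.408 Ra = 0.408 × 35.5 = 14.4840 mm/d equivalent
ET₀ = 0.0023 × 14.4840 × (16.45 + 17.8) × √6.1 = 0.0023 × 14.4840 × 34.25 × 2.4698 = 2.8180 mm/d
ETc = Kc × ET₀ = 1.11 × 2.8180 = 3.1280 mm/d
Crop demand D = ETc × 10 d = 3.1280 × 10 = 31.280 mm
Pe = 0.83 × 1.1 = 0.913 mm
D − Pe = 31.280 − 0.913 = 30.367 mm
Gross irrigation = 30.367 / 0.83 = 36.587 mm

37 mm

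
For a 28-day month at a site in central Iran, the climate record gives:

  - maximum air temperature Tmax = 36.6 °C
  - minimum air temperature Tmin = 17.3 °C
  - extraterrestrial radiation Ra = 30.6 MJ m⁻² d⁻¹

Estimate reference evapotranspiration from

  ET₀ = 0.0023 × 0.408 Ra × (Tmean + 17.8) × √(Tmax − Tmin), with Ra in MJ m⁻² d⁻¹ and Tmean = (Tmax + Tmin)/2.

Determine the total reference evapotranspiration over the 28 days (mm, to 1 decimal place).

Tmean = (36.6 + 17.3)/2 = 26.95 °C
0.408 Ra = 0.408 × 30.6 = 12.4848 mm/d equivalent
ET₀ = 0.0023 × 12.4848 × (26.95 + 17.8) × √19.3 = 0.0023 × 12.4848 × 44.75 × 4.3932 = 5.6453 mm/d
Over 28 days: 5.6453 × 28 = 158.068 mm

158.1 mm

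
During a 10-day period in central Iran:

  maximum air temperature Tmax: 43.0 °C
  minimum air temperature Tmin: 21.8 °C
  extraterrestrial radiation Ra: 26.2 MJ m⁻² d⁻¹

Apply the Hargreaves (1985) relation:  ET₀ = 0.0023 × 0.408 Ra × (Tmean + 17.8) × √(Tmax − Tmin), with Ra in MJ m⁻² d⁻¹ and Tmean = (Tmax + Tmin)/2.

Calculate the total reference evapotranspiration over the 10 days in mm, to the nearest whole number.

57 mm

Tmean = (43.0 + 21.8)/2 = 32.40 °C
0.408 Ra = 0.408 × 26.2 = 10.6896 mm/d equivalent
ET₀ = 0.0023 × 10.6896 × (32.40 + 17.8) × √21.2 = 0.0023 × 10.6896 × 50.20 × 4.6043 = 5.6827 mm/d
Over 10 days: 5.6827 × 10 = 56.827 mm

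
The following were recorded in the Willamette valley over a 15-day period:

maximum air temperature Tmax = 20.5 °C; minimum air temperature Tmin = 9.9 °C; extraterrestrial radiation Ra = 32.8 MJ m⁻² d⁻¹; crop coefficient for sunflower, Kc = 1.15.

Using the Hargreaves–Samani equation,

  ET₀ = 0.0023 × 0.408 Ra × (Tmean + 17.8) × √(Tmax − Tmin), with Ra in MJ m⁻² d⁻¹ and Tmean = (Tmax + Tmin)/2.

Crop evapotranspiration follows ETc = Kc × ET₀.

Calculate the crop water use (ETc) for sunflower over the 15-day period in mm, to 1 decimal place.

Tmean = (20.5 + 9.9)/2 = 15.20 °C
0.408 Ra = 0.408 × 32.8 = 13.3824 mm/d equivalent
ET₀ = 0.0023 × 13.3824 × (15.20 + 17.8) × √10.6 = 0.0023 × 13.3824 × 33.00 × 3.2558 = 3.3070 mm/d
ETc = Kc × ET₀ = 1.15 × 3.3070 = 3.8031 mm/d
Over 15 days: 3.8031 × 15 = 57.047 mm

57.0 mm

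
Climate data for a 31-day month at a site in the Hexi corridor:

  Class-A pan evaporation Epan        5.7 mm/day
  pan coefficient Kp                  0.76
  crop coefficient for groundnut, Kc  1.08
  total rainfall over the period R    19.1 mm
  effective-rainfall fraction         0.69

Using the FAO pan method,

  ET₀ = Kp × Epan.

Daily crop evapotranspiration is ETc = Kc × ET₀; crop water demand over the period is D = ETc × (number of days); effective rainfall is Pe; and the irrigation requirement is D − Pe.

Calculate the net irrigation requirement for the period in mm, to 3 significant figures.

132 mm

ET₀ = 0.76 × 5.7 = 4.3320 mm/d
ETc = Kc × ET₀ = 1.08 × 4.3320 = 4.6786 mm/d
Crop demand D = ETc × 31 d = 4.6786 × 31 = 145.037 mm
Pe = 0.69 × 19.1 = 13.179 mm
D − Pe = 145.037 − 13.179 = 131.858 mm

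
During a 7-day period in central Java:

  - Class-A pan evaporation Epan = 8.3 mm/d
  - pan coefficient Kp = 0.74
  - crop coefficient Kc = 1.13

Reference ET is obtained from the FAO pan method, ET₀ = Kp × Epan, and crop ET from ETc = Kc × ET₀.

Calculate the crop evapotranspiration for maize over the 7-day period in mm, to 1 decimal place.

ET₀ = 0.74 × 8.3 = 6.1420 mm/d
ETc = Kc × ET₀ = 1.13 × 6.1420 = 6.9405 mm/d
Over 7 days: 6.9405 × 7 = 48.584 mm

48.6 mm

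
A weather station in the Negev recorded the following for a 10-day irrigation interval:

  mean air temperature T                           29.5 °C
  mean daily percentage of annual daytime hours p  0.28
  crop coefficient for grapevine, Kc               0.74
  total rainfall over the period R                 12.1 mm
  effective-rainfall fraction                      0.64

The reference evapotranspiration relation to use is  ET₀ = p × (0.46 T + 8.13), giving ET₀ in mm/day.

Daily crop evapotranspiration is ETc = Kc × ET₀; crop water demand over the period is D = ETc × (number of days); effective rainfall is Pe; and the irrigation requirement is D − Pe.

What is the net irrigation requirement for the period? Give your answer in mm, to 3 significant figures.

37.2 mm

ET₀ = 0.28 × (0.46 × 29.5 + 8.13) = 0.28 × 21.700 = 6.0760 mm/d
ETc = Kc × ET₀ = 0.74 × 6.0760 = 4.4962 mm/d
Crop demand D = ETc × 10 d = 4.4962 × 10 = 44.962 mm
Pe = 0.64 × 12.1 = 7.744 mm
D − Pe = 44.962 − 7.744 = 37.218 mm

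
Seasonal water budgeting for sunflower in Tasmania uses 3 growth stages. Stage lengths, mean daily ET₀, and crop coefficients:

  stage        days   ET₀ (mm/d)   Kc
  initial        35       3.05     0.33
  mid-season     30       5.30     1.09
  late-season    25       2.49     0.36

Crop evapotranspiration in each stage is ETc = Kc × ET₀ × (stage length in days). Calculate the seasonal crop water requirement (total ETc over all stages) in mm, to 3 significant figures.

initial: 0.33 × 3.05 × 35 = 35.23 mm
mid-season: 1.09 × 5.30 × 30 = 173.31 mm
late-season: 0.36 × 2.49 × 25 = 22.41 mm
Seasonal total = 230.95 mm

231 mm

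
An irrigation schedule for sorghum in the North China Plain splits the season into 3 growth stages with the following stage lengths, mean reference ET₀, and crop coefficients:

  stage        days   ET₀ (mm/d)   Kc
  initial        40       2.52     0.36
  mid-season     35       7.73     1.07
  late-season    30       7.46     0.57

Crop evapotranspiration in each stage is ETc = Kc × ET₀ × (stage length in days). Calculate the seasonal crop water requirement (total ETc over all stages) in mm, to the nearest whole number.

initial: 0.36 × 2.52 × 40 = 36.29 mm
mid-season: 1.07 × 7.73 × 35 = 289.49 mm
late-season: 0.57 × 7.46 × 30 = 127.57 mm
Seasonal total = 453.35 mm

453 mm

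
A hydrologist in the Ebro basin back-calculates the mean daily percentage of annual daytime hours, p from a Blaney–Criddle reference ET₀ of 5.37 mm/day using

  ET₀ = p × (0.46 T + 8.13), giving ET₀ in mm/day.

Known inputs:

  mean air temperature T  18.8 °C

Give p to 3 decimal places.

0.320

p = ET₀ / (0.46 T + 8.13) = 5.37 / (0.46 × 18.8 + 8.13) = 5.37 / 16.778 = 0.3201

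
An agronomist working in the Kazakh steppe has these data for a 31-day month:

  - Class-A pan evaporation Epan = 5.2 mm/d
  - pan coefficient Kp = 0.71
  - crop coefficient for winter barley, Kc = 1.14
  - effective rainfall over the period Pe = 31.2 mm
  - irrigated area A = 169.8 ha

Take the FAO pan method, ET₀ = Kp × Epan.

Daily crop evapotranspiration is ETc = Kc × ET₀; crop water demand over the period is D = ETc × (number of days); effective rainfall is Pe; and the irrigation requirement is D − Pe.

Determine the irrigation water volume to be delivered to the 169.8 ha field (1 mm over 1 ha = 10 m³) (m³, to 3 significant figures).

ET₀ = 0.71 × 5.2 = 3.6920 mm/d
ETc = Kc × ET₀ = 1.14 × 3.6920 = 4.2089 mm/d
Crop demand D = ETc × 31 d = 4.2089 × 31 = 130.476 mm
D − Pe = 130.476 − 31.2 = 99.276 mm
Volume = 99.276 mm × 169.8 ha × 10 = 168570.6 m³

169000 m³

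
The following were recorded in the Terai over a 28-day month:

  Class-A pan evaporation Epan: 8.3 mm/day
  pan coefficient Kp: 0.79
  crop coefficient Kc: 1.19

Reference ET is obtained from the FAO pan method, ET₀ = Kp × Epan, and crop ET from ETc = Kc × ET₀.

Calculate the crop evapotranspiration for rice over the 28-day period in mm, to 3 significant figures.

ET₀ = 0.79 × 8.3 = 6.5570 mm/d
ETc = Kc × ET₀ = 1.19 × 6.5570 = 7.8028 mm/d
Over 28 days: 7.8028 × 28 = 218.478 mm

218 mm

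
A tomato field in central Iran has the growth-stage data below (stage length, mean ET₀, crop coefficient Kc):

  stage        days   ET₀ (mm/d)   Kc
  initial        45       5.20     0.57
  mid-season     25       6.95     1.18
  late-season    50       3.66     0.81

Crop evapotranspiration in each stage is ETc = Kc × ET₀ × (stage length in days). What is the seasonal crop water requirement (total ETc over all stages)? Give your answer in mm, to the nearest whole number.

initial: 0.57 × 5.20 × 45 = 133.38 mm
mid-season: 1.18 × 6.95 × 25 = 205.03 mm
late-season: 0.81 × 3.66 × 50 = 148.23 mm
Seasonal total = 486.64 mm

487 mm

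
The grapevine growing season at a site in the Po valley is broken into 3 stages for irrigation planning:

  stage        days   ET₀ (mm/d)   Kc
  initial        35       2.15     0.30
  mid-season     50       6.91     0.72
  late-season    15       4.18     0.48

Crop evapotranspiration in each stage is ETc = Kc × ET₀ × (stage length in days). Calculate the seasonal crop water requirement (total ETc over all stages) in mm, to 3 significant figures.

initial: 0.30 × 2.15 × 35 = 22.58 mm
mid-season: 0.72 × 6.91 × 50 = 248.76 mm
late-season: 0.48 × 4.18 × 15 = 30.10 mm
Seasonal total = 301.44 mm

301 mm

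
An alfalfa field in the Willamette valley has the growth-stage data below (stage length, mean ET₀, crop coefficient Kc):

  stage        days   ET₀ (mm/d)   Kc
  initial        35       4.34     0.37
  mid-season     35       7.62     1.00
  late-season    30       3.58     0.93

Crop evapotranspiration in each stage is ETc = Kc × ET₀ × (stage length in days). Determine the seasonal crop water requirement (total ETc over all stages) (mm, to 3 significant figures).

423 mm

initial: 0.37 × 4.34 × 35 = 56.20 mm
mid-season: 1.00 × 7.62 × 35 = 266.70 mm
late-season: 0.93 × 3.58 × 30 = 99.88 mm
Seasonal total = 422.78 mm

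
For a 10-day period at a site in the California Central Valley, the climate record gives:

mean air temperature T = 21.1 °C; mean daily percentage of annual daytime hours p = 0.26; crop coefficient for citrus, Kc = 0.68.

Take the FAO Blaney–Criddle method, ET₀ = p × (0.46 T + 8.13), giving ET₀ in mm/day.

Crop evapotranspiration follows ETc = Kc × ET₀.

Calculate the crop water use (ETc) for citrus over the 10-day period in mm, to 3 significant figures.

31.5 mm

ET₀ = 0.26 × (0.46 × 21.1 + 8.13) = 0.26 × 17.836 = 4.6374 mm/d
ETc = Kc × ET₀ = 0.68 × 4.6374 = 3.1534 mm/d
Over 10 days: 3.1534 × 10 = 31.534 mm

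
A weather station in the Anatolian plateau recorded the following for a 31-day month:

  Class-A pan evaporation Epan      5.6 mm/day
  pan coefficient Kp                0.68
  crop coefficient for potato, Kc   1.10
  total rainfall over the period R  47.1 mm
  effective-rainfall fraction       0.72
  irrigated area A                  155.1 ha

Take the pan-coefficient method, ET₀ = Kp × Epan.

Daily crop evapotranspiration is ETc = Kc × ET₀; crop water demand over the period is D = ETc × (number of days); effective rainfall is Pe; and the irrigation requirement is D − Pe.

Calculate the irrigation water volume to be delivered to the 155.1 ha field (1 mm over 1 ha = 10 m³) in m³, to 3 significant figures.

149000 m³

ET₀ = 0.68 × 5.6 = 3.8080 mm/d
ETc = Kc × ET₀ = 1.10 × 3.8080 = 4.1888 mm/d
Crop demand D = ETc × 31 d = 4.1888 × 31 = 129.853 mm
Pe = 0.72 × 47.1 = 33.912 mm
D − Pe = 129.853 − 33.912 = 95.941 mm
Volume = 95.941 mm × 155.1 ha × 10 = 148804.5 m³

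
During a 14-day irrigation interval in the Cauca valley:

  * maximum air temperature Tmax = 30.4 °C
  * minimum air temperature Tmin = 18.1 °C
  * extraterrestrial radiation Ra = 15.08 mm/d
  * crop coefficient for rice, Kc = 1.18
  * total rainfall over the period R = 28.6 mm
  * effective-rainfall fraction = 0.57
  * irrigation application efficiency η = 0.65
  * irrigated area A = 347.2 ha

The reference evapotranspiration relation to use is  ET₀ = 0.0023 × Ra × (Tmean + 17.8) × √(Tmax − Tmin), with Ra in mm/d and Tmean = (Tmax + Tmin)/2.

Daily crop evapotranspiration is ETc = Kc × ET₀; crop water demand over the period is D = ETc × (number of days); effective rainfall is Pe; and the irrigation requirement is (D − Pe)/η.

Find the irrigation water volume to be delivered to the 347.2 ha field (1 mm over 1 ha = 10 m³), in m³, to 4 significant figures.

Tmean = (30.4 + 18.1)/2 = 24.25 °C
ET₀ = 0.0023 × 15.08 × (24.25 + 17.8) × √12.3 = 0.0023 × 15.08 × 42.05 × 3.5071 = 5.1150 mm/d
ETc = Kc × ET₀ = 1.18 × 5.1150 = 6.0357 mm/d
Crop demand D = ETc × 14 d = 6.0357 × 14 = 84.500 mm
Pe = 0.57 × 28.6 = 16.302 mm
D − Pe = 84.500 − 16.302 = 68.198 mm
Gross irrigation = 68.198 / 0.65 = 104.920 mm
Volume = 104.920 mm × 347.2 ha × 10 = 364282.2 m³

364300 m³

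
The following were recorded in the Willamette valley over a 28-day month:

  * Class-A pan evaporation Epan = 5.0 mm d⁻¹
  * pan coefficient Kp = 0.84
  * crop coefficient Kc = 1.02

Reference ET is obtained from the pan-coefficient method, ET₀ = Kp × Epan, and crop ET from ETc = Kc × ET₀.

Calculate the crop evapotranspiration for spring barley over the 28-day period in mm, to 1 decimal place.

ET₀ = 0.84 × 5.0 = 4.2000 mm/d
ETc = Kc × ET₀ = 1.02 × 4.2000 = 4.2840 mm/d
Over 28 days: 4.2840 × 28 = 119.952 mm

120.0 mm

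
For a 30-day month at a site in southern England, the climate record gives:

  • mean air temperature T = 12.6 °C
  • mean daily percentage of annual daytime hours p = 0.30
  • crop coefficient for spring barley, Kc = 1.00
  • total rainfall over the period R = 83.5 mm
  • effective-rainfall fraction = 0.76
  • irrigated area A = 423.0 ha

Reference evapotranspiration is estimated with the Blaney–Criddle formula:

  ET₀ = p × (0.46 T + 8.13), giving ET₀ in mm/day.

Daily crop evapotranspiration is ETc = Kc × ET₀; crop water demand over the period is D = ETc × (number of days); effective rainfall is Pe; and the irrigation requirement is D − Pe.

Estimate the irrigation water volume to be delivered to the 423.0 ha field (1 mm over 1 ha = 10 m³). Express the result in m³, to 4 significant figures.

ET₀ = 0.30 × (0.46 × 12.6 + 8.13) = 0.30 × 13.926 = 4.1778 mm/d
ETc = Kc × ET₀ = 1.00 × 4.1778 = 4.1778 mm/d
Crop demand D = ETc × 30 d = 4.1778 × 30 = 125.334 mm
Pe = 0.76 × 83.5 = 63.460 mm
D − Pe = 125.334 − 63.460 = 61.874 mm
Volume = 61.874 mm × 423.0 ha × 10 = 261727.0 m³

261700 m³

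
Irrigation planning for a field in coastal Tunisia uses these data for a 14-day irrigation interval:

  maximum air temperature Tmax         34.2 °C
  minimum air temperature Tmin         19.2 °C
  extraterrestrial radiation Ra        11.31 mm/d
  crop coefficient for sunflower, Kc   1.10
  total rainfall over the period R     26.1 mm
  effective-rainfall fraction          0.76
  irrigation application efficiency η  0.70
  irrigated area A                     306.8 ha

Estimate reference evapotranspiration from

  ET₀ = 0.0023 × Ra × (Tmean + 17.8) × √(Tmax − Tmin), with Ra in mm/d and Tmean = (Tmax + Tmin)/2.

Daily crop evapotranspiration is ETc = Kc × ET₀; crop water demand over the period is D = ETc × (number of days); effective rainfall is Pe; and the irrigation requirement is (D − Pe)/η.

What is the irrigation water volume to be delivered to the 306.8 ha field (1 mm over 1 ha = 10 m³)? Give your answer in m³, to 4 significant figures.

215700 m³

Tmean = (34.2 + 19.2)/2 = 26.70 °C
ET₀ = 0.0023 × 11.31 × (26.70 + 17.8) × √15.0 = 0.0023 × 11.31 × 44.50 × 3.8730 = 4.4833 mm/d
ETc = Kc × ET₀ = 1.10 × 4.4833 = 4.9316 mm/d
Crop demand D = ETc × 14 d = 4.9316 × 14 = 69.042 mm
Pe = 0.76 × 26.1 = 19.836 mm
D − Pe = 69.042 − 19.836 = 49.206 mm
Gross irrigation = 49.206 / 0.70 = 70.294 mm
Volume = 70.294 mm × 306.8 ha × 10 = 215662.0 m³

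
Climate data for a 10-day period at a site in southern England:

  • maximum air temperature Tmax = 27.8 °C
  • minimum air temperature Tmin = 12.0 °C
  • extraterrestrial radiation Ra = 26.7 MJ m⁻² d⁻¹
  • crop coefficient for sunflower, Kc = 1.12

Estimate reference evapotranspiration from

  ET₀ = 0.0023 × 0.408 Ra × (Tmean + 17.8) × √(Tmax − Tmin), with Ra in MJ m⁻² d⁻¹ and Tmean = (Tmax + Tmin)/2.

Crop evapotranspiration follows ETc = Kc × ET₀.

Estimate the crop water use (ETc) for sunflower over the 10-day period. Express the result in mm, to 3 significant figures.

Tmean = (27.8 + 12.0)/2 = 19.90 °C
0.408 Ra = 0.408 × 26.7 = 10.8936 mm/d equivalent
ET₀ = 0.0023 × 10.8936 × (19.90 + 17.8) × √15.8 = 0.0023 × 10.8936 × 37.70 × 3.9749 = 3.7546 mm/d
ETc = Kc × ET₀ = 1.12 × 3.7546 = 4.2052 mm/d
Over 10 days: 4.2052 × 10 = 42.052 mm

42.1 mm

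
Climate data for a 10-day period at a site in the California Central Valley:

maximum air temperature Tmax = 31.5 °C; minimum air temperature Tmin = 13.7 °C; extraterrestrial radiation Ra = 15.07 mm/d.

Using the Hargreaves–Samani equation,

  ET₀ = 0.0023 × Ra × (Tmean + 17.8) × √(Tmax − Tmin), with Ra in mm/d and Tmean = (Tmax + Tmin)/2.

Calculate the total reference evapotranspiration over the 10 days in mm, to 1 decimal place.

Tmean = (31.5 + 13.7)/2 = 22.60 °C
ET₀ = 0.0023 × 15.07 × (22.60 + 17.8) × √17.8 = 0.0023 × 15.07 × 40.40 × 4.2190 = 5.9079 mm/d
Over 10 days: 5.9079 × 10 = 59.079 mm

59.1 mm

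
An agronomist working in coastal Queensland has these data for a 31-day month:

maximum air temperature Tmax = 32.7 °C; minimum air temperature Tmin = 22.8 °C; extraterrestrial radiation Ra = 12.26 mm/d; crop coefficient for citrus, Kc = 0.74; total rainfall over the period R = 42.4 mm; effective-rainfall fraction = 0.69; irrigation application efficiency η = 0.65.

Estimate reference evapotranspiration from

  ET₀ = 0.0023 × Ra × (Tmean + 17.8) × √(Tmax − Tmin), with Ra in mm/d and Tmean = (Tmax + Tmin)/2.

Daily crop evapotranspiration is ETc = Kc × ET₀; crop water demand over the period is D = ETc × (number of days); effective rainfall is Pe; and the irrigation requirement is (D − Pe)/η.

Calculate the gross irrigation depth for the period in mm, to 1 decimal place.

97.6 mm

Tmean = (32.7 + 22.8)/2 = 27.75 °C
ET₀ = 0.0023 × 12.26 × (27.75 + 17.8) × √9.9 = 0.0023 × 12.26 × 45.55 × 3.1464 = 4.0413 mm/d
ETc = Kc × ET₀ = 0.74 × 4.0413 = 2.9906 mm/d
Crop demand D = ETc × 31 d = 2.9906 × 31 = 92.709 mm
Pe = 0.69 × 42.4 = 29.256 mm
D − Pe = 92.709 − 29.256 = 63.453 mm
Gross irrigation = 63.453 / 0.65 = 97.620 mm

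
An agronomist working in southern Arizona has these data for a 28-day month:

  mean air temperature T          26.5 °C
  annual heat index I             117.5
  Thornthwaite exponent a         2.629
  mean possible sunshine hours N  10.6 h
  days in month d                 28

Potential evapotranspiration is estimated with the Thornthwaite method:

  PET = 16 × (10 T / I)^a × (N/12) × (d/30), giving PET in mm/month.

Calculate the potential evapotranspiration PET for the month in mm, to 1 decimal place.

111.9 mm

10T/I = 10 × 26.5 / 117.5 = 2.2553
(10T/I)^a = 2.2553^2.629 = 8.4835
Uncorrected PET = 16 × 8.4835 = 135.736 mm
Correction = (N/12)(d/30) = (10.6/12)(28/30) = 0.8244
PET = 135.736 × 0.8244 = 111.901 mm/month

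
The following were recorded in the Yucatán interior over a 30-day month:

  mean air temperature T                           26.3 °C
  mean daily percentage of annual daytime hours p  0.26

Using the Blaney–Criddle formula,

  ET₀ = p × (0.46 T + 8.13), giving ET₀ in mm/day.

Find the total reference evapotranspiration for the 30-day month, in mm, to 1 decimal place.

157.8 mm

ET₀ = 0.26 × (0.46 × 26.3 + 8.13) = 0.26 × 20.228 = 5.2593 mm/d
Monthly total = 5.2593 × 30 = 157.779 mm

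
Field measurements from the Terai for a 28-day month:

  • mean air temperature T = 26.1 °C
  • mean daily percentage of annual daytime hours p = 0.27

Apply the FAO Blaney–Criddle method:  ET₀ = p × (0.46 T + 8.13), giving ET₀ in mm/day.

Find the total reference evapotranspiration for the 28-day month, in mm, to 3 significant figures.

152 mm

ET₀ = 0.27 × (0.46 × 26.1 + 8.13) = 0.27 × 20.136 = 5.4367 mm/d
Monthly total = 5.4367 × 28 = 152.228 mm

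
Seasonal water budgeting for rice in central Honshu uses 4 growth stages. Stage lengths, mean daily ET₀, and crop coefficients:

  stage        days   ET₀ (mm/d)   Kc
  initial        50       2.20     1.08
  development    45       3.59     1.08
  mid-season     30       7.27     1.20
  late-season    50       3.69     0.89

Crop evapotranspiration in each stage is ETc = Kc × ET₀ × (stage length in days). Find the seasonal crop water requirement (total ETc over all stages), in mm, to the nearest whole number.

719 mm

initial: 1.08 × 2.20 × 50 = 118.80 mm
development: 1.08 × 3.59 × 45 = 174.47 mm
mid-season: 1.20 × 7.27 × 30 = 261.72 mm
late-season: 0.89 × 3.69 × 50 = 164.21 mm
Seasonal total = 719.20 mm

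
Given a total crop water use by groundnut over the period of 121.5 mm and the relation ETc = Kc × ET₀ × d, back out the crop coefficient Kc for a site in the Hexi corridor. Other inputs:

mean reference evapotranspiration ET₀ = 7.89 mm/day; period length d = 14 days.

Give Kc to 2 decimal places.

ETc = Kc × ET₀ × d  ⇒  Kc = ETc / (ET₀ × d)
Kc = 121.5 / (7.89 × 14) = 121.5 / 110.46 = 1.0999

1.10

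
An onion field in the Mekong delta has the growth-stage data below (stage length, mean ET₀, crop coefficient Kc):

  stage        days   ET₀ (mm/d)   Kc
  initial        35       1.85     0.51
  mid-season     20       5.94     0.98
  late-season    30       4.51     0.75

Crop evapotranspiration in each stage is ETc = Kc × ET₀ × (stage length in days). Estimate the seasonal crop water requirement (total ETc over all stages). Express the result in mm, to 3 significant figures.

initial: 0.51 × 1.85 × 35 = 33.02 mm
mid-season: 0.98 × 5.94 × 20 = 116.42 mm
late-season: 0.75 × 4.51 × 30 = 101.48 mm
Seasonal total = 250.92 mm

251 mm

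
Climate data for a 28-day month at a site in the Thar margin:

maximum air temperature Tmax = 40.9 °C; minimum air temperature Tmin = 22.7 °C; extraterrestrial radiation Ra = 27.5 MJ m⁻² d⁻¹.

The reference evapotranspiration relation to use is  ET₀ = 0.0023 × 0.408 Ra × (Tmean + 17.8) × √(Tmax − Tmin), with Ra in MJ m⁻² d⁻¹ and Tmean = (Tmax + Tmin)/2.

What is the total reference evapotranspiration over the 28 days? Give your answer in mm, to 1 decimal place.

Tmean = (40.9 + 22.7)/2 = 31.80 °C
0.408 Ra = 0.408 × 27.5 = 11.2200 mm/d equivalent
ET₀ = 0.0023 × 11.2200 × (31.80 + 17.8) × √18.2 = 0.0023 × 11.2200 × 49.60 × 4.2661 = 5.4605 mm/d
Over 28 days: 5.4605 × 28 = 152.894 mm

152.9 mm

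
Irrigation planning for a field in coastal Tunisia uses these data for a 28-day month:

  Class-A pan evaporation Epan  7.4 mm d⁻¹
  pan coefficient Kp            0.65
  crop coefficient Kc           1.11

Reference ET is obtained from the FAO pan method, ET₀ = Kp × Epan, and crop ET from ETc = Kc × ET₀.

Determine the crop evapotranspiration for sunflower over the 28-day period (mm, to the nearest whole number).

149 mm

ET₀ = 0.65 × 7.4 = 4.8100 mm/d
ETc = Kc × ET₀ = 1.11 × 4.8100 = 5.3391 mm/d
Over 28 days: 5.3391 × 28 = 149.495 mm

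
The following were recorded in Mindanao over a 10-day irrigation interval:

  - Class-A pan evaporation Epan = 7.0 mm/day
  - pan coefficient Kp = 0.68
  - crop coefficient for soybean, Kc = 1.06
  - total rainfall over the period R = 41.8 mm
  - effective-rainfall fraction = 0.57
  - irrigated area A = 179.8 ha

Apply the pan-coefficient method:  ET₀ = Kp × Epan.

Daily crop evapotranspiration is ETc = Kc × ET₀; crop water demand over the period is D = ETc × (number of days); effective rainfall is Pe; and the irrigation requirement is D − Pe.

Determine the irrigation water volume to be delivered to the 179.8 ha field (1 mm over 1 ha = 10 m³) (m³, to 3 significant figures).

ET₀ = 0.68 × 7.0 = 4.7600 mm/d
ETc = Kc × ET₀ = 1.06 × 4.7600 = 5.0456 mm/d
Crop demand D = ETc × 10 d = 5.0456 × 10 = 50.456 mm
Pe = 0.57 × 41.8 = 23.826 mm
D − Pe = 50.456 − 23.826 = 26.630 mm
Volume = 26.630 mm × 179.8 ha × 10 = 47880.7 m³

47900 m³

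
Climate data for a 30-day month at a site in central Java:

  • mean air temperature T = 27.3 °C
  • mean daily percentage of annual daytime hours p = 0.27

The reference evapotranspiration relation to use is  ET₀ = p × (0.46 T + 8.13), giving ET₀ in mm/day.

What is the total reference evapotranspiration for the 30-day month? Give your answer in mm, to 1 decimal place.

ET₀ = 0.27 × (0.46 × 27.3 + 8.13) = 0.27 × 20.688 = 5.5858 mm/d
Monthly total = 5.5858 × 30 = 167.574 mm

167.6 mm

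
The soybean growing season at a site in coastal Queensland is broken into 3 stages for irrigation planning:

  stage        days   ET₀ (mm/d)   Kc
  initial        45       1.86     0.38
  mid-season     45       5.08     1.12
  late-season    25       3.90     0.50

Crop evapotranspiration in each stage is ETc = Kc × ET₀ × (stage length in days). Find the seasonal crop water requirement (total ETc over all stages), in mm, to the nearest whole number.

337 mm

initial: 0.38 × 1.86 × 45 = 31.81 mm
mid-season: 1.12 × 5.08 × 45 = 256.03 mm
late-season: 0.50 × 3.90 × 25 = 48.75 mm
Seasonal total = 336.59 mm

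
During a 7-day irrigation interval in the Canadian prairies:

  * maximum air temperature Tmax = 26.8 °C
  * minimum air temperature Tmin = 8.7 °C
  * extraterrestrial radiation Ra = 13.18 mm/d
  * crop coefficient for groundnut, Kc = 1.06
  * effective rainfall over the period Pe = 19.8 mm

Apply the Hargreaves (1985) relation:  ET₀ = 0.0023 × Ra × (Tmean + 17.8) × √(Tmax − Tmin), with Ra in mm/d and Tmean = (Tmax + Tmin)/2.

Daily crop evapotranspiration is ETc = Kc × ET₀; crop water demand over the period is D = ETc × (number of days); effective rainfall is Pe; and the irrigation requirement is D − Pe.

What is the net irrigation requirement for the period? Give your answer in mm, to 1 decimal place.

14.2 mm

Tmean = (26.8 + 8.7)/2 = 17.75 °C
ET₀ = 0.0023 × 13.18 × (17.75 + 17.8) × √18.1 = 0.0023 × 13.18 × 35.55 × 4.2544 = 4.5848 mm/d
ETc = Kc × ET₀ = 1.06 × 4.5848 = 4.8599 mm/d
Crop demand D = ETc × 7 d = 4.8599 × 7 = 34.019 mm
D − Pe = 34.019 − 19.8 = 14.219 mm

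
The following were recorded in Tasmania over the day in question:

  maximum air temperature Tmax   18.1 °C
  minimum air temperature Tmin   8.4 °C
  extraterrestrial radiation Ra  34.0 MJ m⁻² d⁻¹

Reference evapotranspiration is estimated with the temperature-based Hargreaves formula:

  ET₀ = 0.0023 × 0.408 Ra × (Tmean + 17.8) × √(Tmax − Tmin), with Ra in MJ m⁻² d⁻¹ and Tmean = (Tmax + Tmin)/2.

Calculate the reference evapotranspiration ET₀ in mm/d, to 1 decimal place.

Tmean = (18.1 + 8.4)/2 = 13.25 °C
0.408 Ra = 0.408 × 34.0 = 13.8720 mm/d equivalent
ET₀ = 0.0023 × 13.8720 × (13.25 + 17.8) × √9.7 = 0.0023 × 13.8720 × 31.05 × 3.1145 = 3.0854 mm/d

3.1 mm/d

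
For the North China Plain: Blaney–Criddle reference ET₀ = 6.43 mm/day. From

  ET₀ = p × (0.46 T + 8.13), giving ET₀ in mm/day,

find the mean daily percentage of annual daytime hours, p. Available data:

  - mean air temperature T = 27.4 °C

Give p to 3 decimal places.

p = ET₀ / (0.46 T + 8.13) = 6.43 / (0.46 × 27.4 + 8.13) = 6.43 / 20.734 = 0.3101

0.310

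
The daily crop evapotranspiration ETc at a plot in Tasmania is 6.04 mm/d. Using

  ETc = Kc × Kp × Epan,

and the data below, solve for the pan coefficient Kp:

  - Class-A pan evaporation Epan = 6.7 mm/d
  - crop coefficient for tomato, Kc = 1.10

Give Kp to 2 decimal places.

ETc = Kc × Kp × Epan  ⇒  Kp = ETc / (Kc × Epan)
Kp = 6.04 / (1.10 × 6.7) = 6.04 / 7.370 = 0.8195

0.82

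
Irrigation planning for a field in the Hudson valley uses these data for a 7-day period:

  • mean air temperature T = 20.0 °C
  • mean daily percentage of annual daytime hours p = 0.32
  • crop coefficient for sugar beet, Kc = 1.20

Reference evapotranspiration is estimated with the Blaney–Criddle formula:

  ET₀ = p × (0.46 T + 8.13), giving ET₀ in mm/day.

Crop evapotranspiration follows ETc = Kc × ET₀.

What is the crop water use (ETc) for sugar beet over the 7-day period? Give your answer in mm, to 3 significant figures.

ET₀ = 0.32 × (0.46 × 20.0 + 8.13) = 0.32 × 17.330 = 5.5456 mm/d
ETc = Kc × ET₀ = 1.20 × 5.5456 = 6.6547 mm/d
Over 7 days: 6.6547 × 7 = 46.583 mm

46.6 mm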